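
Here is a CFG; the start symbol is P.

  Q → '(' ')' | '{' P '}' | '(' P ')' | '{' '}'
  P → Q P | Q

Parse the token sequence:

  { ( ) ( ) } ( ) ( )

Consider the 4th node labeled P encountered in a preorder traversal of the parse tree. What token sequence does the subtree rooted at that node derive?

[P [Q { [P [Q ( )] [P [Q ( )]]] }] [P [Q ( )] [P [Q ( )]]]]

( ) ( )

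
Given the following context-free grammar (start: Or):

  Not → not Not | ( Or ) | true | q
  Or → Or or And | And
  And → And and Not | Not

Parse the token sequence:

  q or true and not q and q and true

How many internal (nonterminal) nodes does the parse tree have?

13

[Or [Or [And [Not q]]] or [And [And [And [And [Not true]] and [Not not [Not q]]] and [Not q]] and [Not true]]]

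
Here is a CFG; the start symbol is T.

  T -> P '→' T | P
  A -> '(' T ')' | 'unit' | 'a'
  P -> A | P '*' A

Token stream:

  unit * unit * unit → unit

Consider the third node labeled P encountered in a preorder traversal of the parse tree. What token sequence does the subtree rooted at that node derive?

[T [P [P [P [A unit]] * [A unit]] * [A unit]] → [T [P [A unit]]]]

unit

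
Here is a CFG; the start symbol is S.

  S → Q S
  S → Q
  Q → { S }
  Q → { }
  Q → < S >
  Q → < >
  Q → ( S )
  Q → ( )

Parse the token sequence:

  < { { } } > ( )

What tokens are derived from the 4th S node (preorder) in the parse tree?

[S [Q < [S [Q { [S [Q { }]] }]] >] [S [Q ( )]]]

( )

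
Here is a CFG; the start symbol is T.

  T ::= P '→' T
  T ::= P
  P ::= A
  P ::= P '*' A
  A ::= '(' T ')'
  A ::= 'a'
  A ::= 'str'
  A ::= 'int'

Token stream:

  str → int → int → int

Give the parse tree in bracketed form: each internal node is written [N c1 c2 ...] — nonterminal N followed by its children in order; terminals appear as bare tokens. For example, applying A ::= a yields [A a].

[T [P [A str]] → [T [P [A int]] → [T [P [A int]] → [T [P [A int]]]]]]

T
P → T
A → T
str → T
str → P → T
str → A → T
str → int → T
str → int → P → T
str → int → A → T
str → int → int → T
str → int → int → P
str → int → int → A
str → int → int → int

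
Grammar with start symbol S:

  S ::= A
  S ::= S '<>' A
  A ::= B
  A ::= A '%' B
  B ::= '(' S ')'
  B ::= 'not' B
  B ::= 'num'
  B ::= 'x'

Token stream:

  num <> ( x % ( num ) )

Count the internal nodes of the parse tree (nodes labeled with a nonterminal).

14

[S [S [A [B num]]] <> [A [B ( [S [A [A [B x]] % [B ( [S [A [B num]]] )]]] )]]]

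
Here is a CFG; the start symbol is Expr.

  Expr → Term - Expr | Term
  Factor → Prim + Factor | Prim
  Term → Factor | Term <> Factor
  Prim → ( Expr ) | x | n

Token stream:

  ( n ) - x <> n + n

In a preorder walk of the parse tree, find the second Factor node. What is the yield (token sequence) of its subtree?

n

[Expr [Term [Factor [Prim ( [Expr [Term [Factor [Prim n]]]] )]]] - [Expr [Term [Term [Factor [Prim x]]] <> [Factor [Prim n] + [Factor [Prim n]]]]]]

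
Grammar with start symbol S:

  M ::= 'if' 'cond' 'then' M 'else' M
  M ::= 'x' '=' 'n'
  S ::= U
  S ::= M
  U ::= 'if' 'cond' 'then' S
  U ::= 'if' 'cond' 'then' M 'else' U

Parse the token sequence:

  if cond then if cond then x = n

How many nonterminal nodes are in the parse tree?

[S [U if cond then [S [U if cond then [S [M x = n]]]]]]

6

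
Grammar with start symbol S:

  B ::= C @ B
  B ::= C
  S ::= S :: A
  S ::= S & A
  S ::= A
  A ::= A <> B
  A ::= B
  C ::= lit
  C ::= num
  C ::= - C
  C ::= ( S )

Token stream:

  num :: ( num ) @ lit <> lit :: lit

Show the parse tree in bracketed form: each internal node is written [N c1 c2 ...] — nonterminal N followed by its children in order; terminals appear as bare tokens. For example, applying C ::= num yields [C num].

[S [S [S [A [B [C num]]]] :: [A [A [B [C ( [S [A [B [C num]]]] )] @ [B [C lit]]]] <> [B [C lit]]]] :: [A [B [C lit]]]]

S
S :: A
S :: A :: A
A :: A :: A
B :: A :: A
C :: A :: A
num :: A :: A
num :: A <> B :: A
num :: B <> B :: A
num :: C @ B <> B :: A
num :: ( S ) @ B <> B :: A
num :: ( A ) @ B <> B :: A
num :: ( B ) @ B <> B :: A
num :: ( C ) @ B <> B :: A
num :: ( num ) @ B <> B :: A
num :: ( num ) @ C <> B :: A
num :: ( num ) @ lit <> B :: A
num :: ( num ) @ lit <> C :: A
num :: ( num ) @ lit <> lit :: A
num :: ( num ) @ lit <> lit :: B
num :: ( num ) @ lit <> lit :: C
num :: ( num ) @ lit <> lit :: lit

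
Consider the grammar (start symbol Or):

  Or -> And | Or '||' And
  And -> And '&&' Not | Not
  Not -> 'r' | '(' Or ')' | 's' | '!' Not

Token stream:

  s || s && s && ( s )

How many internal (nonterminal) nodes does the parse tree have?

13

[Or [Or [And [Not s]]] || [And [And [And [Not s]] && [Not s]] && [Not ( [Or [And [Not s]]] )]]]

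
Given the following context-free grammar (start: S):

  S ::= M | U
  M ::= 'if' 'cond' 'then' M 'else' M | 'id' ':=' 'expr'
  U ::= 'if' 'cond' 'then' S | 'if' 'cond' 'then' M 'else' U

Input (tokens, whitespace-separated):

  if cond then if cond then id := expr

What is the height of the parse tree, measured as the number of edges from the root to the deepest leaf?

[S [U if cond then [S [U if cond then [S [M id := expr]]]]]]

6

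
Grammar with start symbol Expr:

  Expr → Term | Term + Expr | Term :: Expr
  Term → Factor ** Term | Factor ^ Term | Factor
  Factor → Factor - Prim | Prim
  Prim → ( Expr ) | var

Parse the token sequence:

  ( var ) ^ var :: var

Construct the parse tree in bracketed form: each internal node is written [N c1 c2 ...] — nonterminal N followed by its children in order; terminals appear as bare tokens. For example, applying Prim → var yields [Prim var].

[Expr [Term [Factor [Prim ( [Expr [Term [Factor [Prim var]]]] )]] ^ [Term [Factor [Prim var]]]] :: [Expr [Term [Factor [Prim var]]]]]

Expr
Term :: Expr
Factor ^ Term :: Expr
Prim ^ Term :: Expr
( Expr ) ^ Term :: Expr
( Term ) ^ Term :: Expr
( Factor ) ^ Term :: Expr
( Prim ) ^ Term :: Expr
( var ) ^ Term :: Expr
( var ) ^ Factor :: Expr
( var ) ^ Prim :: Expr
( var ) ^ var :: Expr
( var ) ^ var :: Term
( var ) ^ var :: Factor
( var ) ^ var :: Prim
( var ) ^ var :: var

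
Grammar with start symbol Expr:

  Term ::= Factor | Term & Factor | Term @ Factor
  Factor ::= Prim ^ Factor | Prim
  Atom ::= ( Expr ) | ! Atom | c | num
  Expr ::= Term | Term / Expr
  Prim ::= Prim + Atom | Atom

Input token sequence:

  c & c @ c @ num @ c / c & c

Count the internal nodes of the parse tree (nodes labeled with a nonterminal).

30

[Expr [Term [Term [Term [Term [Term [Factor [Prim [Atom c]]]] & [Factor [Prim [Atom c]]]] @ [Factor [Prim [Atom c]]]] @ [Factor [Prim [Atom num]]]] @ [Factor [Prim [Atom c]]]] / [Expr [Term [Term [Factor [Prim [Atom c]]]] & [Factor [Prim [Atom c]]]]]]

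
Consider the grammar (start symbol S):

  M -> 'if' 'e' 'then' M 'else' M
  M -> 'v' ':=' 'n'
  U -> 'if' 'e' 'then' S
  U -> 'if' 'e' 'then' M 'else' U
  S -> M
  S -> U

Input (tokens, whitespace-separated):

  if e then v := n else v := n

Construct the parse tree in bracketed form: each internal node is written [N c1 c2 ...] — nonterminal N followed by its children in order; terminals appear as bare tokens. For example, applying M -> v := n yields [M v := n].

[S [M if e then [M v := n] else [M v := n]]]

S
M
if e then M else M
if e then v := n else M
if e then v := n else v := n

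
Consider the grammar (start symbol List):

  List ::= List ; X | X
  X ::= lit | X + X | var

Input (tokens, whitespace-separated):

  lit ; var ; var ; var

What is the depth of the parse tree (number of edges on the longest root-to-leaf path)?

5

[List [List [List [List [X lit]] ; [X var]] ; [X var]] ; [X var]]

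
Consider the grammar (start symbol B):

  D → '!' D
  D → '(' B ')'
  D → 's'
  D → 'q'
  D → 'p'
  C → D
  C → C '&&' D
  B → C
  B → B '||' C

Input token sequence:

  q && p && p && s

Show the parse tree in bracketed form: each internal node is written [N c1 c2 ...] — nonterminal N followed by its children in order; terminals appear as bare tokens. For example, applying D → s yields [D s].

B
C
C && D
C && D && D
C && D && D && D
D && D && D && D
q && D && D && D
q && p && D && D
q && p && p && D
q && p && p && s

[B [C [C [C [C [D q]] && [D p]] && [D p]] && [D s]]]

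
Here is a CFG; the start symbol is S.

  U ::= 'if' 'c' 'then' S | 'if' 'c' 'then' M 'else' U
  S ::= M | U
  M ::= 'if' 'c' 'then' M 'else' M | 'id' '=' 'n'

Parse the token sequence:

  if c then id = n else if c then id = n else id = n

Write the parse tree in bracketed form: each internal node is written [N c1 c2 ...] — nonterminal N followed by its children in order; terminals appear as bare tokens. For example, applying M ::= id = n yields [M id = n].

[S [M if c then [M id = n] else [M if c then [M id = n] else [M id = n]]]]

S
M
if c then M else M
if c then id = n else M
if c then id = n else if c then M else M
if c then id = n else if c then id = n else M
if c then id = n else if c then id = n else id = n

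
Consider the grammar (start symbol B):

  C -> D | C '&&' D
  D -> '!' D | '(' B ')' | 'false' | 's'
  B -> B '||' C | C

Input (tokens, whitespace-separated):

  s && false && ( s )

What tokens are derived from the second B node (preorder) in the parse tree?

[B [C [C [C [D s]] && [D false]] && [D ( [B [C [D s]]] )]]]

s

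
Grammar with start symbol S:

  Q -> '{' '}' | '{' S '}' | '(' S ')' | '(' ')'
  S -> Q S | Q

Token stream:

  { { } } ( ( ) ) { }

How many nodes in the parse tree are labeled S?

[S [Q { [S [Q { }]] }] [S [Q ( [S [Q ( )]] )] [S [Q { }]]]]

5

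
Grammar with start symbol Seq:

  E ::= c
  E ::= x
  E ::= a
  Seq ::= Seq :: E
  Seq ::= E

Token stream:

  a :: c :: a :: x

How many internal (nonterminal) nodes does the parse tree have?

[Seq [Seq [Seq [Seq [E a]] :: [E c]] :: [E a]] :: [E x]]

8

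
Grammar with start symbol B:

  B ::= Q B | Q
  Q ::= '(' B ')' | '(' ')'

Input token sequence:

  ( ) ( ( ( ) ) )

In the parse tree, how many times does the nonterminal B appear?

4

[B [Q ( )] [B [Q ( [B [Q ( [B [Q ( )]] )]] )]]]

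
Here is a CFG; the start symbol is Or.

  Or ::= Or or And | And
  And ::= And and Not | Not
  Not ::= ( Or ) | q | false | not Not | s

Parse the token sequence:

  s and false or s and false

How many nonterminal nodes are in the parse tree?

10

[Or [Or [And [And [Not s]] and [Not false]]] or [And [And [Not s]] and [Not false]]]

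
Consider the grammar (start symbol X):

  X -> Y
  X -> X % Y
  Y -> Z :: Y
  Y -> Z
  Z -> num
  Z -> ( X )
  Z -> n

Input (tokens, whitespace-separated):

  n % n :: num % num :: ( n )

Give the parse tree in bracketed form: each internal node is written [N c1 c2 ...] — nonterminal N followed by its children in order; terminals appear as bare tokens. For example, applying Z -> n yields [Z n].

[X [X [X [Y [Z n]]] % [Y [Z n] :: [Y [Z num]]]] % [Y [Z num] :: [Y [Z ( [X [Y [Z n]]] )]]]]

X
X % Y
X % Y % Y
Y % Y % Y
Z % Y % Y
n % Y % Y
n % Z :: Y % Y
n % n :: Y % Y
n % n :: Z % Y
n % n :: num % Y
n % n :: num % Z :: Y
n % n :: num % num :: Y
n % n :: num % num :: Z
n % n :: num % num :: ( X )
n % n :: num % num :: ( Y )
n % n :: num % num :: ( Z )
n % n :: num % num :: ( n )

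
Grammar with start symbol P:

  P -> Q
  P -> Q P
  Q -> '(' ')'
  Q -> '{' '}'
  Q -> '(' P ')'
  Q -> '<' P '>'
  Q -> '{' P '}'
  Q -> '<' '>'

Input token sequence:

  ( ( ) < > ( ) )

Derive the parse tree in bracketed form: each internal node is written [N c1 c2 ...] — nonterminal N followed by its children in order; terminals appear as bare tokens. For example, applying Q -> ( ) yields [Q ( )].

P
Q
( P )
( Q P )
( ( ) P )
( ( ) Q P )
( ( ) < > P )
( ( ) < > Q )
( ( ) < > ( ) )

[P [Q ( [P [Q ( )] [P [Q < >] [P [Q ( )]]]] )]]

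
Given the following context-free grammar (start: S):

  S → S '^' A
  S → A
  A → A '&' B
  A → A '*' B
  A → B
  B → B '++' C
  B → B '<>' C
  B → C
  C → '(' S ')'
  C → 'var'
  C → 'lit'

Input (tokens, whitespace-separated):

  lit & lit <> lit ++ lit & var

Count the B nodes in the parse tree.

5

[S [A [A [A [B [C lit]]] & [B [B [B [C lit]] <> [C lit]] ++ [C lit]]] & [B [C var]]]]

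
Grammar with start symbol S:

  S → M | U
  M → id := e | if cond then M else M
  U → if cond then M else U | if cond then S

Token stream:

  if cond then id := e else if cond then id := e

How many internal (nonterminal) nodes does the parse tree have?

6

[S [U if cond then [M id := e] else [U if cond then [S [M id := e]]]]]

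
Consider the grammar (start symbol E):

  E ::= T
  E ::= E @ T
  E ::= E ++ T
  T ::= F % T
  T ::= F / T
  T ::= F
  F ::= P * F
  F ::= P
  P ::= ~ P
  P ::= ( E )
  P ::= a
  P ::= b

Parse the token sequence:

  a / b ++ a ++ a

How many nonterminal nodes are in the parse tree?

[E [E [E [T [F [P a]] / [T [F [P b]]]]] ++ [T [F [P a]]]] ++ [T [F [P a]]]]

15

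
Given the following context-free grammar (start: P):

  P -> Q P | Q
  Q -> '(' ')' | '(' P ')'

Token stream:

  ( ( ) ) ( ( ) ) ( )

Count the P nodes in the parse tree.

5

[P [Q ( [P [Q ( )]] )] [P [Q ( [P [Q ( )]] )] [P [Q ( )]]]]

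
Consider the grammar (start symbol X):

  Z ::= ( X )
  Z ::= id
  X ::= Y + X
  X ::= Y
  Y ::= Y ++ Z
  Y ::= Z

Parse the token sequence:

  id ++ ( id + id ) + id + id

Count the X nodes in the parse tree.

5

[X [Y [Y [Z id]] ++ [Z ( [X [Y [Z id]] + [X [Y [Z id]]]] )]] + [X [Y [Z id]] + [X [Y [Z id]]]]]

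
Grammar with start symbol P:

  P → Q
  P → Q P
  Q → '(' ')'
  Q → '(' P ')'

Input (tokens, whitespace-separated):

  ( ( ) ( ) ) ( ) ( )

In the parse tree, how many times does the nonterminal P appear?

[P [Q ( [P [Q ( )] [P [Q ( )]]] )] [P [Q ( )] [P [Q ( )]]]]

5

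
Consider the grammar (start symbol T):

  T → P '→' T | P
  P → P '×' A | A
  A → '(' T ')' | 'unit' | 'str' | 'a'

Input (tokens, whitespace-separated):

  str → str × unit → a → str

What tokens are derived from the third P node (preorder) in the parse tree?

[T [P [A str]] → [T [P [P [A str]] × [A unit]] → [T [P [A a]] → [T [P [A str]]]]]]

str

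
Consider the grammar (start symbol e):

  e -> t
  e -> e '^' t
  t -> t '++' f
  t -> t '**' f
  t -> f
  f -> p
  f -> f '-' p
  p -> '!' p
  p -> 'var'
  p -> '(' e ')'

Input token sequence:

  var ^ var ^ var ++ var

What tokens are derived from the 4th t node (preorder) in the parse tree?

var

[e [e [e [t [f [p var]]]] ^ [t [f [p var]]]] ^ [t [t [f [p var]]] ++ [f [p var]]]]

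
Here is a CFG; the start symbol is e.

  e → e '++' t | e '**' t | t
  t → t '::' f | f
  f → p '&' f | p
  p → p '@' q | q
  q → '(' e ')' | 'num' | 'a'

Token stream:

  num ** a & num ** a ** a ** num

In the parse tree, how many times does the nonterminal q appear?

6

[e [e [e [e [e [t [f [p [q num]]]]] ** [t [f [p [q a]] & [f [p [q num]]]]]] ** [t [f [p [q a]]]]] ** [t [f [p [q a]]]]] ** [t [f [p [q num]]]]]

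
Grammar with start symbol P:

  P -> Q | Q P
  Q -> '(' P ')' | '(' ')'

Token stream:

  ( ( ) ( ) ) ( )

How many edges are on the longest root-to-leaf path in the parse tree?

[P [Q ( [P [Q ( )] [P [Q ( )]]] )] [P [Q ( )]]]

5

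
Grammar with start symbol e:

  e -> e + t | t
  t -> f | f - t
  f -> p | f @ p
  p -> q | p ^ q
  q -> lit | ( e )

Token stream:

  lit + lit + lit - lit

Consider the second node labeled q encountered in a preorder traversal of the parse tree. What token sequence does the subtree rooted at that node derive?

lit

[e [e [e [t [f [p [q lit]]]]] + [t [f [p [q lit]]]]] + [t [f [p [q lit]]] - [t [f [p [q lit]]]]]]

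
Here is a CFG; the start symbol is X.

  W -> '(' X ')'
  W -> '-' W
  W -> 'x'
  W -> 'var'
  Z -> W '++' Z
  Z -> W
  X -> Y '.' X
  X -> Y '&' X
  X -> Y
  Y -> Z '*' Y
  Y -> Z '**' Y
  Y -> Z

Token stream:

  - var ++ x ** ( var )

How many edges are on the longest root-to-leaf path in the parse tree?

[X [Y [Z [W - [W var]] ++ [Z [W x]]] ** [Y [Z [W ( [X [Y [Z [W var]]]] )]]]]]

9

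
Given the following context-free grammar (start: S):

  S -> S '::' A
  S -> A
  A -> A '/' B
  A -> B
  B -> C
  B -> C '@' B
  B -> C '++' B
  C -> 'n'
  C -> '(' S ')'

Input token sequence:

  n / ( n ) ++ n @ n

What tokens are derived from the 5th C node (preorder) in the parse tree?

n

[S [A [A [B [C n]]] / [B [C ( [S [A [B [C n]]]] )] ++ [B [C n] @ [B [C n]]]]]]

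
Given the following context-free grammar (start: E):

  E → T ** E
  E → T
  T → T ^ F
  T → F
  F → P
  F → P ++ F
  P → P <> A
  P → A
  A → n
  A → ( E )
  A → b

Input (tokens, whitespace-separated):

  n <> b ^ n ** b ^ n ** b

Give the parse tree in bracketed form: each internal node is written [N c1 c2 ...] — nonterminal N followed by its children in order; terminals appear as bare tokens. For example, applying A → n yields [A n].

[E [T [T [F [P [P [A n]] <> [A b]]]] ^ [F [P [A n]]]] ** [E [T [T [F [P [A b]]]] ^ [F [P [A n]]]] ** [E [T [F [P [A b]]]]]]]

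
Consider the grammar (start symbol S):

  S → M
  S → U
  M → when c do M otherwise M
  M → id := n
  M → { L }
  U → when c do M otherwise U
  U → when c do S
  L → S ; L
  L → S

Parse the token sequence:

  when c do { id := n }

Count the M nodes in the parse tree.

2

[S [U when c do [S [M { [L [S [M id := n]]] }]]]]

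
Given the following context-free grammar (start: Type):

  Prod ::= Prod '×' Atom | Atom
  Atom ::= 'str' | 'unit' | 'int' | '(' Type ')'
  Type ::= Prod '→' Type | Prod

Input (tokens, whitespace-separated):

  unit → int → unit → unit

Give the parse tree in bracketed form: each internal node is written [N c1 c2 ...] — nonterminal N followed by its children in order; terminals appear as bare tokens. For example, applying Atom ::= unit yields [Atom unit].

Type
Prod → Type
Atom → Type
unit → Type
unit → Prod → Type
unit → Atom → Type
unit → int → Type
unit → int → Prod → Type
unit → int → Atom → Type
unit → int → unit → Type
unit → int → unit → Prod
unit → int → unit → Atom
unit → int → unit → unit

[Type [Prod [Atom unit]] → [Type [Prod [Atom int]] → [Type [Prod [Atom unit]] → [Type [Prod [Atom unit]]]]]]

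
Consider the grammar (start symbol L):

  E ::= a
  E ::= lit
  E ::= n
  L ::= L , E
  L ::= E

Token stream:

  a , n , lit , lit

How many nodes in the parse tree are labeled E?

[L [L [L [L [E a]] , [E n]] , [E lit]] , [E lit]]

4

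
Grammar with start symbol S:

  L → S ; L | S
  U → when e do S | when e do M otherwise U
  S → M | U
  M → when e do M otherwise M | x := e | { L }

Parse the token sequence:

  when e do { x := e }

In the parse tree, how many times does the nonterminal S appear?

[S [U when e do [S [M { [L [S [M x := e]]] }]]]]

3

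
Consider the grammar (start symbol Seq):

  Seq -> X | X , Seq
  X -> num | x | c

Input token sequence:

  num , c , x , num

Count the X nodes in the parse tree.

[Seq [X num] , [Seq [X c] , [Seq [X x] , [Seq [X num]]]]]

4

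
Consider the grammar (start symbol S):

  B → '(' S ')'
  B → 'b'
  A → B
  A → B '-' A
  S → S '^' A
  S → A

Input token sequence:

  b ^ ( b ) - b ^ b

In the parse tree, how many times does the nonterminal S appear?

4

[S [S [S [A [B b]]] ^ [A [B ( [S [A [B b]]] )] - [A [B b]]]] ^ [A [B b]]]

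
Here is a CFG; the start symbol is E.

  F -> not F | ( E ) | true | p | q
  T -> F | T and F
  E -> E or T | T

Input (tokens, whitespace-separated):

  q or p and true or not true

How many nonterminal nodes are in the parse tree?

12

[E [E [E [T [F q]]] or [T [T [F p]] and [F true]]] or [T [F not [F true]]]]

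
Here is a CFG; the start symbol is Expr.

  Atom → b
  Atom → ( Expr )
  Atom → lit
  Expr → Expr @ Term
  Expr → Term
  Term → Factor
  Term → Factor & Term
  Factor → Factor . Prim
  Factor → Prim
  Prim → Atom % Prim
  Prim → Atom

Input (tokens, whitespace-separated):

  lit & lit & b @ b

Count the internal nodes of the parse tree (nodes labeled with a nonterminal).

18

[Expr [Expr [Term [Factor [Prim [Atom lit]]] & [Term [Factor [Prim [Atom lit]]] & [Term [Factor [Prim [Atom b]]]]]]] @ [Term [Factor [Prim [Atom b]]]]]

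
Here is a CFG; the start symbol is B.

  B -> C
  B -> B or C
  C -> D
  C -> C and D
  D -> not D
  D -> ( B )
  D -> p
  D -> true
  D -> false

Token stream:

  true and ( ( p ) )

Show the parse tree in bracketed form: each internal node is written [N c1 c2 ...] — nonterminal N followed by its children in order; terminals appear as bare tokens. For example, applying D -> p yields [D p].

B
C
C and D
D and D
true and D
true and ( B )
true and ( C )
true and ( D )
true and ( ( B ) )
true and ( ( C ) )
true and ( ( D ) )
true and ( ( p ) )

[B [C [C [D true]] and [D ( [B [C [D ( [B [C [D p]]] )]]] )]]]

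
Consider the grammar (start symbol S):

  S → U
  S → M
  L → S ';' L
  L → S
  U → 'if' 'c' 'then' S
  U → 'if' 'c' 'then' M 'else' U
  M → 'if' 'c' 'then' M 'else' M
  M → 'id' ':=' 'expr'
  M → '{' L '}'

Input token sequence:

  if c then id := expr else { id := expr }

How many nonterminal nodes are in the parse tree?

[S [M if c then [M id := expr] else [M { [L [S [M id := expr]]] }]]]

7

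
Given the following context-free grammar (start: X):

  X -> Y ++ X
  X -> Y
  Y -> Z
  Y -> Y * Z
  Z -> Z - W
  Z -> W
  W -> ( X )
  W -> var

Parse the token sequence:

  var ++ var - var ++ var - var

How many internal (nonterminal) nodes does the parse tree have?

[X [Y [Z [W var]]] ++ [X [Y [Z [Z [W var]] - [W var]]] ++ [X [Y [Z [Z [W var]] - [W var]]]]]]

16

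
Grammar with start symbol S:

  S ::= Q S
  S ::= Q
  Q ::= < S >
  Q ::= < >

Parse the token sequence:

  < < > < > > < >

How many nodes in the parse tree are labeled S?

4

[S [Q < [S [Q < >] [S [Q < >]]] >] [S [Q < >]]]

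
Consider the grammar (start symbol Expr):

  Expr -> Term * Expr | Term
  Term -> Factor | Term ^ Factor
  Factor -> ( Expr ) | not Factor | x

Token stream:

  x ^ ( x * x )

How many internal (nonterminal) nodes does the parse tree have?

11

[Expr [Term [Term [Factor x]] ^ [Factor ( [Expr [Term [Factor x]] * [Expr [Term [Factor x]]]] )]]]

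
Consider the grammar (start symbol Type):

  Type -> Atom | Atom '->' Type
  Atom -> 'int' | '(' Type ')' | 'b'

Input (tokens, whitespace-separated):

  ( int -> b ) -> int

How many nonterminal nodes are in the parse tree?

8

[Type [Atom ( [Type [Atom int] -> [Type [Atom b]]] )] -> [Type [Atom int]]]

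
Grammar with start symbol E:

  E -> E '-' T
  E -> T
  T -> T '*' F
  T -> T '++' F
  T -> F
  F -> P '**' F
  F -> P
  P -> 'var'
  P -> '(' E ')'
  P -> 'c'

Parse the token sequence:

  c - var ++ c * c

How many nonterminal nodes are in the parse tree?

[E [E [T [F [P c]]]] - [T [T [T [F [P var]]] ++ [F [P c]]] * [F [P c]]]]

14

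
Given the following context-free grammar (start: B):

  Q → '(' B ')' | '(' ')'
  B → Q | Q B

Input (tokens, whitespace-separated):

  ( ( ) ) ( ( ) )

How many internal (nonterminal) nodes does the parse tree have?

8

[B [Q ( [B [Q ( )]] )] [B [Q ( [B [Q ( )]] )]]]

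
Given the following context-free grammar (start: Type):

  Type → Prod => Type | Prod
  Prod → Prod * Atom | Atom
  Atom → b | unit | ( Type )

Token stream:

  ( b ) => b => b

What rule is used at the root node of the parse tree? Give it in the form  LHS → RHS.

Type → Prod => Type

[Type [Prod [Atom ( [Type [Prod [Atom b]]] )]] => [Type [Prod [Atom b]] => [Type [Prod [Atom b]]]]]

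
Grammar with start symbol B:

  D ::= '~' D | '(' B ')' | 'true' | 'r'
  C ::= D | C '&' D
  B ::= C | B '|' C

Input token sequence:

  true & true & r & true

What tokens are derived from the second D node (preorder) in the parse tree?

[B [C [C [C [C [D true]] & [D true]] & [D r]] & [D true]]]

true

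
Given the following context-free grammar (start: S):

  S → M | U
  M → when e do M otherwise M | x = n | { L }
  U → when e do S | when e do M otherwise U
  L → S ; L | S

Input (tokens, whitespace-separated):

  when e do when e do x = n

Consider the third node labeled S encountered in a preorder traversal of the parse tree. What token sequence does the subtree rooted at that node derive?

[S [U when e do [S [U when e do [S [M x = n]]]]]]

x = n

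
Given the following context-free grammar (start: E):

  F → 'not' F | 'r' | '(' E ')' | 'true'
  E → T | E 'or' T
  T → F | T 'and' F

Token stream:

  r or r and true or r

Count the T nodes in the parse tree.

4

[E [E [E [T [F r]]] or [T [T [F r]] and [F true]]] or [T [F r]]]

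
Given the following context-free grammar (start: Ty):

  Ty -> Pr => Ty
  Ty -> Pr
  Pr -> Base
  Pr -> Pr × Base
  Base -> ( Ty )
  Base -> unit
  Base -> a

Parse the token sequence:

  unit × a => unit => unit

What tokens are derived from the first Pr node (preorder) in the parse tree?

[Ty [Pr [Pr [Base unit]] × [Base a]] => [Ty [Pr [Base unit]] => [Ty [Pr [Base unit]]]]]

unit × a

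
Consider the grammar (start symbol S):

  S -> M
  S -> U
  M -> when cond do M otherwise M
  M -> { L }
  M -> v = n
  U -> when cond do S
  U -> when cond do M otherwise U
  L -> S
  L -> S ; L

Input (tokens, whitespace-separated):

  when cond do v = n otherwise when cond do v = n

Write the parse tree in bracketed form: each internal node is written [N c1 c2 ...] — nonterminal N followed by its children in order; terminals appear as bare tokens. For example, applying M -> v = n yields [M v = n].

S
U
when cond do M otherwise U
when cond do v = n otherwise U
when cond do v = n otherwise when cond do S
when cond do v = n otherwise when cond do M
when cond do v = n otherwise when cond do v = n

[S [U when cond do [M v = n] otherwise [U when cond do [S [M v = n]]]]]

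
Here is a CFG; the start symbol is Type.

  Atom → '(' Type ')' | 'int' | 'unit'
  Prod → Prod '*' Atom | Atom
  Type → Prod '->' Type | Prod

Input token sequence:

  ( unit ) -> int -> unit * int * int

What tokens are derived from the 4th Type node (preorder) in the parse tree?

unit * int * int

[Type [Prod [Atom ( [Type [Prod [Atom unit]]] )]] -> [Type [Prod [Atom int]] -> [Type [Prod [Prod [Prod [Atom unit]] * [Atom int]] * [Atom int]]]]]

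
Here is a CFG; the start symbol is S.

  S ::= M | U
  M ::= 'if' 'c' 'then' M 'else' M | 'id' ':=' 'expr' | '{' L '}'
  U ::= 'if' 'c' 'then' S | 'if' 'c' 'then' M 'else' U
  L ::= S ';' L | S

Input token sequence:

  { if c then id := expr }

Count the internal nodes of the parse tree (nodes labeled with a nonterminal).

7

[S [M { [L [S [U if c then [S [M id := expr]]]]] }]]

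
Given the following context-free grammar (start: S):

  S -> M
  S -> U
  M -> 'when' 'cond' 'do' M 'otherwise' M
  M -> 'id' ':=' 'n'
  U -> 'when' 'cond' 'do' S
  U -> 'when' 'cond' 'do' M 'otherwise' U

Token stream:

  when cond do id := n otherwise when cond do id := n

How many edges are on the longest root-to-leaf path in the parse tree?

5

[S [U when cond do [M id := n] otherwise [U when cond do [S [M id := n]]]]]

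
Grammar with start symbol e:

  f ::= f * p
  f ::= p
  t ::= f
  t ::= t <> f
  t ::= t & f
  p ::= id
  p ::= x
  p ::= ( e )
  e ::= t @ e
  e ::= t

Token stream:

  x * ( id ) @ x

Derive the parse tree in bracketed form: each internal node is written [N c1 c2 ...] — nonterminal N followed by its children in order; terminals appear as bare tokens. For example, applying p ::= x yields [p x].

[e [t [f [f [p x]] * [p ( [e [t [f [p id]]]] )]]] @ [e [t [f [p x]]]]]

e
t @ e
f @ e
f * p @ e
p * p @ e
x * p @ e
x * ( e ) @ e
x * ( t ) @ e
x * ( f ) @ e
x * ( p ) @ e
x * ( id ) @ e
x * ( id ) @ t
x * ( id ) @ f
x * ( id ) @ p
x * ( id ) @ x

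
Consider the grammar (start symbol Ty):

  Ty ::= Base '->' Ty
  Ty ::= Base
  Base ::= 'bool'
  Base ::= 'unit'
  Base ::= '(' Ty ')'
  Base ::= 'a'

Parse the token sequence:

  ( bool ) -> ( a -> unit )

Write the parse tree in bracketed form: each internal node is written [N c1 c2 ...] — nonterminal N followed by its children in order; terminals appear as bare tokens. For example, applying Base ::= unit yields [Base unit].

Ty
Base -> Ty
( Ty ) -> Ty
( Base ) -> Ty
( bool ) -> Ty
( bool ) -> Base
( bool ) -> ( Ty )
( bool ) -> ( Base -> Ty )
( bool ) -> ( a -> Ty )
( bool ) -> ( a -> Base )
( bool ) -> ( a -> unit )

[Ty [Base ( [Ty [Base bool]] )] -> [Ty [Base ( [Ty [Base a] -> [Ty [Base unit]]] )]]]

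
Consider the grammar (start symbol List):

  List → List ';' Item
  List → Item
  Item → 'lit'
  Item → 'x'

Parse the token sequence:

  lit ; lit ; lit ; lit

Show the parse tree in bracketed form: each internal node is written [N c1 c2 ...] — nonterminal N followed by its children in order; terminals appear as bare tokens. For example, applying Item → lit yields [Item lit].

[List [List [List [List [Item lit]] ; [Item lit]] ; [Item lit]] ; [Item lit]]

List
List ; Item
List ; Item ; Item
List ; Item ; Item ; Item
Item ; Item ; Item ; Item
lit ; Item ; Item ; Item
lit ; lit ; Item ; Item
lit ; lit ; lit ; Item
lit ; lit ; lit ; lit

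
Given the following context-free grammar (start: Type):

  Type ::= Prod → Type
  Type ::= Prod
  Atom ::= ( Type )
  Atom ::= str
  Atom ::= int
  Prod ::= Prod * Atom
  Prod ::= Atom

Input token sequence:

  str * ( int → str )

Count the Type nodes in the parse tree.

[Type [Prod [Prod [Atom str]] * [Atom ( [Type [Prod [Atom int]] → [Type [Prod [Atom str]]]] )]]]

3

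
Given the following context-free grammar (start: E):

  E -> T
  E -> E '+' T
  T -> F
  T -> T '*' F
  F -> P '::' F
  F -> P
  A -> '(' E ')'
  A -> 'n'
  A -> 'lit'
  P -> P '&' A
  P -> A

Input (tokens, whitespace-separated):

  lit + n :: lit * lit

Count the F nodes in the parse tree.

[E [E [T [F [P [A lit]]]]] + [T [T [F [P [A n]] :: [F [P [A lit]]]]] * [F [P [A lit]]]]]

4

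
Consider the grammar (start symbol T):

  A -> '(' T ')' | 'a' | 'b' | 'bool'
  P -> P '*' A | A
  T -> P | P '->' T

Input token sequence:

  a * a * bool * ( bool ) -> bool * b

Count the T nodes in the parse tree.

[T [P [P [P [P [A a]] * [A a]] * [A bool]] * [A ( [T [P [A bool]]] )]] -> [T [P [P [A bool]] * [A b]]]]

3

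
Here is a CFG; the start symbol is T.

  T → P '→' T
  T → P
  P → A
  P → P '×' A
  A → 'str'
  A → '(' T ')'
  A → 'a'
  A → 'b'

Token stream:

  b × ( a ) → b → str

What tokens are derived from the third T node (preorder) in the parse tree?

[T [P [P [A b]] × [A ( [T [P [A a]]] )]] → [T [P [A b]] → [T [P [A str]]]]]

b → str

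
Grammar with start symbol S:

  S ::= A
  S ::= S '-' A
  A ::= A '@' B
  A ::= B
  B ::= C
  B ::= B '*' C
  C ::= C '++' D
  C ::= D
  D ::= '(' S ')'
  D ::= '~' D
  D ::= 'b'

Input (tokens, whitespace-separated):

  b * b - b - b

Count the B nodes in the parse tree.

[S [S [S [A [B [B [C [D b]]] * [C [D b]]]]] - [A [B [C [D b]]]]] - [A [B [C [D b]]]]]

4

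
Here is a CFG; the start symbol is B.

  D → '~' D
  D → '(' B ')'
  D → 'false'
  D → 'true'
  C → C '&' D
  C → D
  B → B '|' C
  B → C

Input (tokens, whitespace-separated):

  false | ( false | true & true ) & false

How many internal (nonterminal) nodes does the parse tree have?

16

[B [B [C [D false]]] | [C [C [D ( [B [B [C [D false]]] | [C [C [D true]] & [D true]]] )]] & [D false]]]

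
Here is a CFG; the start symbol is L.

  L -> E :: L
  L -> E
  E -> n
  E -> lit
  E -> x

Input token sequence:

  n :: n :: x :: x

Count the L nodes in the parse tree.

4

[L [E n] :: [L [E n] :: [L [E x] :: [L [E x]]]]]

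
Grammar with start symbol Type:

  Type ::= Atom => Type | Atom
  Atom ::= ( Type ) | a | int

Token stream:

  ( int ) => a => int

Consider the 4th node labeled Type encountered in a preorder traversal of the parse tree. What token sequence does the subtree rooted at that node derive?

int

[Type [Atom ( [Type [Atom int]] )] => [Type [Atom a] => [Type [Atom int]]]]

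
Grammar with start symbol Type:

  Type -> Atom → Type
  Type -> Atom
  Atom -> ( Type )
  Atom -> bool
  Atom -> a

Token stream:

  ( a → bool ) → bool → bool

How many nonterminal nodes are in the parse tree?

10

[Type [Atom ( [Type [Atom a] → [Type [Atom bool]]] )] → [Type [Atom bool] → [Type [Atom bool]]]]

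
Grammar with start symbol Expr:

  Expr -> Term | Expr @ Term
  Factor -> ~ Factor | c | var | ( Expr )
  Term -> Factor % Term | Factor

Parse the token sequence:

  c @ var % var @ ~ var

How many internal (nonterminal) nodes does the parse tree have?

[Expr [Expr [Expr [Term [Factor c]]] @ [Term [Factor var] % [Term [Factor var]]]] @ [Term [Factor ~ [Factor var]]]]

12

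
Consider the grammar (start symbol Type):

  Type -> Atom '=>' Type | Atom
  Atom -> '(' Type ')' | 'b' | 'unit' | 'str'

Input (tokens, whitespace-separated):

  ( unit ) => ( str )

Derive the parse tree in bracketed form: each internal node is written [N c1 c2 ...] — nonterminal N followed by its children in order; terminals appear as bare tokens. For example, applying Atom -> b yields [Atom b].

Type
Atom => Type
( Type ) => Type
( Atom ) => Type
( unit ) => Type
( unit ) => Atom
( unit ) => ( Type )
( unit ) => ( Atom )
( unit ) => ( str )

[Type [Atom ( [Type [Atom unit]] )] => [Type [Atom ( [Type [Atom str]] )]]]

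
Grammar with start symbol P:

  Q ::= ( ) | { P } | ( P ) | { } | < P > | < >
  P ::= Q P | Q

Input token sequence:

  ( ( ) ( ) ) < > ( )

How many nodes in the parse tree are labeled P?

5

[P [Q ( [P [Q ( )] [P [Q ( )]]] )] [P [Q < >] [P [Q ( )]]]]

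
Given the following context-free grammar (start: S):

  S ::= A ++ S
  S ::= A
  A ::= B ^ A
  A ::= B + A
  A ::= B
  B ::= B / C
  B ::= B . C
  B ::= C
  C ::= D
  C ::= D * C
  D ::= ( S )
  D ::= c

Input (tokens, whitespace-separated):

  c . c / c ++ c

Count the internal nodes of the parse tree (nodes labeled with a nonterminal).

[S [A [B [B [B [C [D c]]] . [C [D c]]] / [C [D c]]]] ++ [S [A [B [C [D c]]]]]]

16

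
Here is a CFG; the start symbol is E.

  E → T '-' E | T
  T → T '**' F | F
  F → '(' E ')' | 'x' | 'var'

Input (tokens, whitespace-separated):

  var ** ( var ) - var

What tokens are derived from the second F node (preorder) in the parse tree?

( var )

[E [T [T [F var]] ** [F ( [E [T [F var]]] )]] - [E [T [F var]]]]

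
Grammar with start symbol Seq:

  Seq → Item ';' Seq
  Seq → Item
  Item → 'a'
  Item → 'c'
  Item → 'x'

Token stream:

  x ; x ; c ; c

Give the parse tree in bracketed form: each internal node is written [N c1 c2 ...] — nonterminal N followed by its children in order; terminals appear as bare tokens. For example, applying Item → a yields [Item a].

[Seq [Item x] ; [Seq [Item x] ; [Seq [Item c] ; [Seq [Item c]]]]]

Seq
Item ; Seq
x ; Seq
x ; Item ; Seq
x ; x ; Seq
x ; x ; Item ; Seq
x ; x ; c ; Seq
x ; x ; c ; Item
x ; x ; c ; c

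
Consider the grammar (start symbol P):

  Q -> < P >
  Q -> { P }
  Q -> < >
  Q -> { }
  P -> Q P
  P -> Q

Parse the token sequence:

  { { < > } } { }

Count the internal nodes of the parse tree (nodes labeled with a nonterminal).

8

[P [Q { [P [Q { [P [Q < >]] }]] }] [P [Q { }]]]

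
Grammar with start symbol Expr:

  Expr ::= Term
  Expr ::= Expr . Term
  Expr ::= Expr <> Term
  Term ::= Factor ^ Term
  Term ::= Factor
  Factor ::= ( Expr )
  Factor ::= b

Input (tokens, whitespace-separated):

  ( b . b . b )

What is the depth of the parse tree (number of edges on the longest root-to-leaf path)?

[Expr [Term [Factor ( [Expr [Expr [Expr [Term [Factor b]]] . [Term [Factor b]]] . [Term [Factor b]]] )]]]

8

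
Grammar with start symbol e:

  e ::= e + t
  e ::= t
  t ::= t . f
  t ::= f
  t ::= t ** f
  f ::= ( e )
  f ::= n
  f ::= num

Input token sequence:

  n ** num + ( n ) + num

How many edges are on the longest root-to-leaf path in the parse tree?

[e [e [e [t [t [f n]] ** [f num]]] + [t [f ( [e [t [f n]]] )]]] + [t [f num]]]

7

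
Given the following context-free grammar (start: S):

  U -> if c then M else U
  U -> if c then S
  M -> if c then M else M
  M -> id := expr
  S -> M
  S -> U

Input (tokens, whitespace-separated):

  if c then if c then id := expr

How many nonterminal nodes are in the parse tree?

6

[S [U if c then [S [U if c then [S [M id := expr]]]]]]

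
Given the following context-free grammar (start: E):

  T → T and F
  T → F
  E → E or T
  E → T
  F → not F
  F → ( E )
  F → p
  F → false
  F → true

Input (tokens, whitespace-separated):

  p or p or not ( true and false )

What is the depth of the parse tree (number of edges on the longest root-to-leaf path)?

[E [E [E [T [F p]]] or [T [F p]]] or [T [F not [F ( [E [T [T [F true]] and [F false]]] )]]]]

8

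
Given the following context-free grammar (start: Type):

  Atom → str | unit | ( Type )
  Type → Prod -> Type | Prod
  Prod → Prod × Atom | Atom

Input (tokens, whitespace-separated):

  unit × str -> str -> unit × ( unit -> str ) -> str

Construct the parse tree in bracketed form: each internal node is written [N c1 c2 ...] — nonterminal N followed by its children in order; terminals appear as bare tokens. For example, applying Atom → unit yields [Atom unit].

[Type [Prod [Prod [Atom unit]] × [Atom str]] -> [Type [Prod [Atom str]] -> [Type [Prod [Prod [Atom unit]] × [Atom ( [Type [Prod [Atom unit]] -> [Type [Prod [Atom str]]]] )]] -> [Type [Prod [Atom str]]]]]]

Type
Prod -> Type
Prod × Atom -> Type
Atom × Atom -> Type
unit × Atom -> Type
unit × str -> Type
unit × str -> Prod -> Type
unit × str -> Atom -> Type
unit × str -> str -> Type
unit × str -> str -> Prod -> Type
unit × str -> str -> Prod × Atom -> Type
unit × str -> str -> Atom × Atom -> Type
unit × str -> str -> unit × Atom -> Type
unit × str -> str -> unit × ( Type ) -> Type
unit × str -> str -> unit × ( Prod -> Type ) -> Type
unit × str -> str -> unit × ( Atom -> Type ) -> Type
unit × str -> str -> unit × ( unit -> Type ) -> Type
unit × str -> str -> unit × ( unit -> Prod ) -> Type
unit × str -> str -> unit × ( unit -> Atom ) -> Type
unit × str -> str -> unit × ( unit -> str ) -> Type
unit × str -> str -> unit × ( unit -> str ) -> Prod
unit × str -> str -> unit × ( unit -> str ) -> Atom
unit × str -> str -> unit × ( unit -> str ) -> str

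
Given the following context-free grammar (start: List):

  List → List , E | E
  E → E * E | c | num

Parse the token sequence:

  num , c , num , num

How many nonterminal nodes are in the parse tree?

[List [List [List [List [E num]] , [E c]] , [E num]] , [E num]]

8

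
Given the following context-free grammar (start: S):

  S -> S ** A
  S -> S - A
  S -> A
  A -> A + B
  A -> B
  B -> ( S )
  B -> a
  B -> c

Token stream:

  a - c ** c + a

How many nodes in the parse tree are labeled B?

4

[S [S [S [A [B a]]] - [A [B c]]] ** [A [A [B c]] + [B a]]]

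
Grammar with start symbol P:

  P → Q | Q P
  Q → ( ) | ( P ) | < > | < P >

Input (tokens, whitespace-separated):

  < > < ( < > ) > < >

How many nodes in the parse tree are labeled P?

[P [Q < >] [P [Q < [P [Q ( [P [Q < >]] )]] >] [P [Q < >]]]]

5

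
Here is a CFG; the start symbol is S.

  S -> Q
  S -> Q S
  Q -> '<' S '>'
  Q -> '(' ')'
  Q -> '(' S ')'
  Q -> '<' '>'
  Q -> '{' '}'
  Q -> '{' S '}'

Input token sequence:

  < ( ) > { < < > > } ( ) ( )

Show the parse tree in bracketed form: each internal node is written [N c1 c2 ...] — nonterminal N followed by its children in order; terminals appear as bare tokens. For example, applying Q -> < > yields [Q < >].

[S [Q < [S [Q ( )]] >] [S [Q { [S [Q < [S [Q < >]] >]] }] [S [Q ( )] [S [Q ( )]]]]]

S
Q S
< S > S
< Q > S
< ( ) > S
< ( ) > Q S
< ( ) > { S } S
< ( ) > { Q } S
< ( ) > { < S > } S
< ( ) > { < Q > } S
< ( ) > { < < > > } S
< ( ) > { < < > > } Q S
< ( ) > { < < > > } ( ) S
< ( ) > { < < > > } ( ) Q
< ( ) > { < < > > } ( ) ( )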